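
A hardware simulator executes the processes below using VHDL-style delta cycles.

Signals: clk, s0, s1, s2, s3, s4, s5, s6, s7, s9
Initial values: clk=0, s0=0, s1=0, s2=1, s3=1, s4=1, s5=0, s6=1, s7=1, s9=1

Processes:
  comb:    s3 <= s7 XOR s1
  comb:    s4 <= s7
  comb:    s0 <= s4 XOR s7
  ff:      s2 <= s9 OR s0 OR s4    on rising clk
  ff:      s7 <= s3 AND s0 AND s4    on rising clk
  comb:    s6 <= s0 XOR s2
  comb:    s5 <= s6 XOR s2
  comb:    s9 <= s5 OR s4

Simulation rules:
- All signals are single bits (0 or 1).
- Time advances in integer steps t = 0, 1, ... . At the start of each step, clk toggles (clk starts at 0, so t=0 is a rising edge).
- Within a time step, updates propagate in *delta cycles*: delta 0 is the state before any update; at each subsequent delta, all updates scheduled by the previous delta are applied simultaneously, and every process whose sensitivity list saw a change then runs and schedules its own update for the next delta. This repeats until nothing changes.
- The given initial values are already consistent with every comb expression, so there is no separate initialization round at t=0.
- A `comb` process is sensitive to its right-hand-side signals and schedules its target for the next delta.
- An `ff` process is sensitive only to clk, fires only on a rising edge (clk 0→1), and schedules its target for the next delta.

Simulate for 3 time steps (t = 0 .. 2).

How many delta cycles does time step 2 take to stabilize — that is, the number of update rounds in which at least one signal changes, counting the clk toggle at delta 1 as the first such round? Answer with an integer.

t0.Δ0 s9=1 s0=0 s2=1 s5=0 s7=1 s1=0 s3=1 s4=1 clk=0 s6=1
t0.Δ1 s9=1 s0=0 s2=1 s5=0 s7=1 s1=0 s3=1 s4=1 clk=1 s6=1
t0.Δ2 s9=1 s0=0 s2=1 s5=0 s7=0 s1=0 s3=1 s4=1 clk=1 s6=1
t0.Δ3 s9=1 s0=1 s2=1 s5=0 s7=0 s1=0 s3=0 s4=0 clk=1 s6=1
t0.Δ4 s9=0 s0=0 s2=1 s5=0 s7=0 s1=0 s3=0 s4=0 clk=1 s6=0
t0.Δ5 s9=0 s0=0 s2=1 s5=1 s7=0 s1=0 s3=0 s4=0 clk=1 s6=1
t0.Δ6 s9=1 s0=0 s2=1 s5=0 s7=0 s1=0 s3=0 s4=0 clk=1 s6=1
t0.Δ7 s9=0 s0=0 s2=1 s5=0 s7=0 s1=0 s3=0 s4=0 clk=1 s6=1
t1.Δ0 s9=0 s0=0 s2=1 s5=0 s7=0 s1=0 s3=0 s4=0 clk=1 s6=1
t1.Δ1 s9=0 s0=0 s2=1 s5=0 s7=0 s1=0 s3=0 s4=0 clk=0 s6=1
t2.Δ0 s9=0 s0=0 s2=1 s5=0 s7=0 s1=0 s3=0 s4=0 clk=0 s6=1
t2.Δ1 s9=0 s0=0 s2=1 s5=0 s7=0 s1=0 s3=0 s4=0 clk=1 s6=1
t2.Δ2 s9=0 s0=0 s2=0 s5=0 s7=0 s1=0 s3=0 s4=0 clk=1 s6=1
t2.Δ3 s9=0 s0=0 s2=0 s5=1 s7=0 s1=0 s3=0 s4=0 clk=1 s6=0
t2.Δ4 s9=1 s0=0 s2=0 s5=0 s7=0 s1=0 s3=0 s4=0 clk=1 s6=0
t2.Δ5 s9=0 s0=0 s2=0 s5=0 s7=0 s1=0 s3=0 s4=0 clk=1 s6=0

5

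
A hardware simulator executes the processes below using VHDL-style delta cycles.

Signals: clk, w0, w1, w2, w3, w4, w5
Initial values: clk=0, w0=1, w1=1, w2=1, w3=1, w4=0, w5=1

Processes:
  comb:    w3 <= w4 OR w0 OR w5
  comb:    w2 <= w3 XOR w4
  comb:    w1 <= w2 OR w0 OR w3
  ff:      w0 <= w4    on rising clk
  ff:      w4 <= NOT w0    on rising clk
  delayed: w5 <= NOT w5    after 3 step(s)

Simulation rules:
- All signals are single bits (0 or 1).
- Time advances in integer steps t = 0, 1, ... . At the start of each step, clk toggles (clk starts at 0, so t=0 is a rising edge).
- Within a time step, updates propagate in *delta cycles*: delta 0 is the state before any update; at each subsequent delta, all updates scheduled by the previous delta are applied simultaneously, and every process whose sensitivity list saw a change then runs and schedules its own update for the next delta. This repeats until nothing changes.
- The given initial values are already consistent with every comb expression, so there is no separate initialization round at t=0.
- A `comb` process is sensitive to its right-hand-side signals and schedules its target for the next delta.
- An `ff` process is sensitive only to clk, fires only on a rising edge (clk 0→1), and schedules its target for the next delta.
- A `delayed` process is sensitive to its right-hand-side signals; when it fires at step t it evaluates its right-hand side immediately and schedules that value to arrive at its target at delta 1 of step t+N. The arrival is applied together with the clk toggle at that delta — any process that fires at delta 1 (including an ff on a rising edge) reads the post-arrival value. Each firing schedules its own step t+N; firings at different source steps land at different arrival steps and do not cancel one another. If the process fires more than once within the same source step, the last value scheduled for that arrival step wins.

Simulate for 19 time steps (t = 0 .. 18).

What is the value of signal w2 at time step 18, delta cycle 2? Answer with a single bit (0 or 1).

t0.Δ0 w3=1 w2=1 clk=0 w5=1 w1=1 w4=0 w0=1
t0.Δ1 w3=1 w2=1 clk=1 w5=1 w1=1 w4=0 w0=1
t0.Δ2 w3=1 w2=1 clk=1 w5=1 w1=1 w4=0 w0=0
t1.Δ0 w3=1 w2=1 clk=1 w5=1 w1=1 w4=0 w0=0
t1.Δ1 w3=1 w2=1 clk=0 w5=1 w1=1 w4=0 w0=0
t2.Δ0 w3=1 w2=1 clk=0 w5=1 w1=1 w4=0 w0=0
t2.Δ1 w3=1 w2=1 clk=1 w5=1 w1=1 w4=0 w0=0
t2.Δ2 w3=1 w2=1 clk=1 w5=1 w1=1 w4=1 w0=0
t2.Δ3 w3=1 w2=0 clk=1 w5=1 w1=1 w4=1 w0=0
t3.Δ0 w3=1 w2=0 clk=1 w5=1 w1=1 w4=1 w0=0
t3.Δ1 w3=1 w2=0 clk=0 w5=1 w1=1 w4=1 w0=0
t4.Δ0 w3=1 w2=0 clk=0 w5=1 w1=1 w4=1 w0=0
t4.Δ1 w3=1 w2=0 clk=1 w5=1 w1=1 w4=1 w0=0
t4.Δ2 w3=1 w2=0 clk=1 w5=1 w1=1 w4=1 w0=1
t5.Δ0 w3=1 w2=0 clk=1 w5=1 w1=1 w4=1 w0=1
t5.Δ1 w3=1 w2=0 clk=0 w5=1 w1=1 w4=1 w0=1
t6.Δ0 w3=1 w2=0 clk=0 w5=1 w1=1 w4=1 w0=1
t6.Δ1 w3=1 w2=0 clk=1 w5=1 w1=1 w4=1 w0=1
t6.Δ2 w3=1 w2=0 clk=1 w5=1 w1=1 w4=0 w0=1
t6.Δ3 w3=1 w2=1 clk=1 w5=1 w1=1 w4=0 w0=1
t7.Δ0 w3=1 w2=1 clk=1 w5=1 w1=1 w4=0 w0=1
t7.Δ1 w3=1 w2=1 clk=0 w5=1 w1=1 w4=0 w0=1
t8.Δ0 w3=1 w2=1 clk=0 w5=1 w1=1 w4=0 w0=1
t8.Δ1 w3=1 w2=1 clk=1 w5=1 w1=1 w4=0 w0=1
t8.Δ2 w3=1 w2=1 clk=1 w5=1 w1=1 w4=0 w0=0
t9.Δ0 w3=1 w2=1 clk=1 w5=1 w1=1 w4=0 w0=0
t9.Δ1 w3=1 w2=1 clk=0 w5=1 w1=1 w4=0 w0=0
t10.Δ0 w3=1 w2=1 clk=0 w5=1 w1=1 w4=0 w0=0
t10.Δ1 w3=1 w2=1 clk=1 w5=1 w1=1 w4=0 w0=0
t10.Δ2 w3=1 w2=1 clk=1 w5=1 w1=1 w4=1 w0=0
t10.Δ3 w3=1 w2=0 clk=1 w5=1 w1=1 w4=1 w0=0
t11.Δ0 w3=1 w2=0 clk=1 w5=1 w1=1 w4=1 w0=0
t11.Δ1 w3=1 w2=0 clk=0 w5=1 w1=1 w4=1 w0=0
t12.Δ0 w3=1 w2=0 clk=0 w5=1 w1=1 w4=1 w0=0
t12.Δ1 w3=1 w2=0 clk=1 w5=1 w1=1 w4=1 w0=0
t12.Δ2 w3=1 w2=0 clk=1 w5=1 w1=1 w4=1 w0=1
t13.Δ0 w3=1 w2=0 clk=1 w5=1 w1=1 w4=1 w0=1
t13.Δ1 w3=1 w2=0 clk=0 w5=1 w1=1 w4=1 w0=1
t14.Δ0 w3=1 w2=0 clk=0 w5=1 w1=1 w4=1 w0=1
t14.Δ1 w3=1 w2=0 clk=1 w5=1 w1=1 w4=1 w0=1
t14.Δ2 w3=1 w2=0 clk=1 w5=1 w1=1 w4=0 w0=1
t14.Δ3 w3=1 w2=1 clk=1 w5=1 w1=1 w4=0 w0=1
t15.Δ0 w3=1 w2=1 clk=1 w5=1 w1=1 w4=0 w0=1
t15.Δ1 w3=1 w2=1 clk=0 w5=1 w1=1 w4=0 w0=1
t16.Δ0 w3=1 w2=1 clk=0 w5=1 w1=1 w4=0 w0=1
t16.Δ1 w3=1 w2=1 clk=1 w5=1 w1=1 w4=0 w0=1
t16.Δ2 w3=1 w2=1 clk=1 w5=1 w1=1 w4=0 w0=0
t17.Δ0 w3=1 w2=1 clk=1 w5=1 w1=1 w4=0 w0=0
t17.Δ1 w3=1 w2=1 clk=0 w5=1 w1=1 w4=0 w0=0
t18.Δ0 w3=1 w2=1 clk=0 w5=1 w1=1 w4=0 w0=0
t18.Δ1 w3=1 w2=1 clk=1 w5=1 w1=1 w4=0 w0=0
t18.Δ2 w3=1 w2=1 clk=1 w5=1 w1=1 w4=1 w0=0
t18.Δ3 w3=1 w2=0 clk=1 w5=1 w1=1 w4=1 w0=0

1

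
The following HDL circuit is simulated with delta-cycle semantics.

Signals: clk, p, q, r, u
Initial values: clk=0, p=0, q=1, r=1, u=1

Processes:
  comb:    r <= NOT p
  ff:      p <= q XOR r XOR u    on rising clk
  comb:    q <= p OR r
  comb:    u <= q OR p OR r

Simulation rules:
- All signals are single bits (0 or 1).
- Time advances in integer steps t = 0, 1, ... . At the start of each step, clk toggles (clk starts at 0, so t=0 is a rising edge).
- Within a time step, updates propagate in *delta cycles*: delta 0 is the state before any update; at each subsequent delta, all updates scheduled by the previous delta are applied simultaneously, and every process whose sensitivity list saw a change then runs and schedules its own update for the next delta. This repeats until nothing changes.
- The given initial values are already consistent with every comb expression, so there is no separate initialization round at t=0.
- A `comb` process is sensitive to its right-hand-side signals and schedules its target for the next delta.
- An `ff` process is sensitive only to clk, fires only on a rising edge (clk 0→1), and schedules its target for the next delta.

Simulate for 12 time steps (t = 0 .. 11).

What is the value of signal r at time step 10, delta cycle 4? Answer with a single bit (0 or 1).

[bits: u,r,q,p,clk]
t=0: Δ0=11100 Δ1=11101 Δ2=11111 Δ3=10111 | 3Δ
t=1: Δ0=10111 Δ1=10110 | 1Δ
t=2: Δ0=10110 Δ1=10111 Δ2=10101 Δ3=11001 Δ4=11101 | 4Δ
t=3: Δ0=11101 Δ1=11100 | 1Δ
t=4: Δ0=11100 Δ1=11101 Δ2=11111 Δ3=10111 | 3Δ
t=5: Δ0=10111 Δ1=10110 | 1Δ
t=6: Δ0=10110 Δ1=10111 Δ2=10101 Δ3=11001 Δ4=11101 | 4Δ
t=7: Δ0=11101 Δ1=11100 | 1Δ
t=8: Δ0=11100 Δ1=11101 Δ2=11111 Δ3=10111 | 3Δ
t=9: Δ0=10111 Δ1=10110 | 1Δ
t=10: Δ0=10110 Δ1=10111 Δ2=10101 Δ3=11001 Δ4=11101 | 4Δ
t=11: Δ0=11101 Δ1=11100 | 1Δ

1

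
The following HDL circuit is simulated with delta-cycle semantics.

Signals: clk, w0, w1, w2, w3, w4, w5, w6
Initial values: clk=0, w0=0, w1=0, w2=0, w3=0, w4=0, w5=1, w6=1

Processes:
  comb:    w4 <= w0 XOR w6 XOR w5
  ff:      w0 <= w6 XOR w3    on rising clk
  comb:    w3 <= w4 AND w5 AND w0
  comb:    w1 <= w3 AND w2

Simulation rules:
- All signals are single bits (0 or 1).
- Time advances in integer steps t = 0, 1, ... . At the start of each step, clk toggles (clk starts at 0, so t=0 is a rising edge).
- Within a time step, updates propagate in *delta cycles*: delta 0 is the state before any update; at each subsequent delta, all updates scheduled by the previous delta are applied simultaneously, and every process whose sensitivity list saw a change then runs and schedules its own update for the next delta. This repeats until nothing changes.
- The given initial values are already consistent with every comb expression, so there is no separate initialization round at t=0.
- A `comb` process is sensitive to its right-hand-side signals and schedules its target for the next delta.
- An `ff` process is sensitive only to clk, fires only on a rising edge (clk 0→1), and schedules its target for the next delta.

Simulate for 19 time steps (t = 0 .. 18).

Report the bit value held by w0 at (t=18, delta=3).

t=0 Δ0: w2=0 w1=0 w0=0 w6=1 w4=0 w3=0 clk=0 w5=1
  Δ1: clk:0→1
  Δ2: w0:0→1
  Δ3: w4:0→1
  Δ4: w3:0→1
  (4Δ to stable)
t=1 Δ0: w2=0 w1=0 w0=1 w6=1 w4=1 w3=1 clk=1 w5=1
  Δ1: clk:1→0
  (1Δ to stable)
t=2 Δ0: w2=0 w1=0 w0=1 w6=1 w4=1 w3=1 clk=0 w5=1
  Δ1: clk:0→1
  Δ2: w0:1→0
  Δ3: w4:1→0, w3:1→0
  (3Δ to stable)
t=3 Δ0: w2=0 w1=0 w0=0 w6=1 w4=0 w3=0 clk=1 w5=1
  Δ1: clk:1→0
  (1Δ to stable)
t=4 Δ0: w2=0 w1=0 w0=0 w6=1 w4=0 w3=0 clk=0 w5=1
  Δ1: clk:0→1
  Δ2: w0:0→1
  Δ3: w4:0→1
  Δ4: w3:0→1
  (4Δ to stable)
t=5 Δ0: w2=0 w1=0 w0=1 w6=1 w4=1 w3=1 clk=1 w5=1
  Δ1: clk:1→0
  (1Δ to stable)
t=6 Δ0: w2=0 w1=0 w0=1 w6=1 w4=1 w3=1 clk=0 w5=1
  Δ1: clk:0→1
  Δ2: w0:1→0
  Δ3: w4:1→0, w3:1→0
  (3Δ to stable)
t=7 Δ0: w2=0 w1=0 w0=0 w6=1 w4=0 w3=0 clk=1 w5=1
  Δ1: clk:1→0
  (1Δ to stable)
t=8 Δ0: w2=0 w1=0 w0=0 w6=1 w4=0 w3=0 clk=0 w5=1
  Δ1: clk:0→1
  Δ2: w0:0→1
  Δ3: w4:0→1
  Δ4: w3:0→1
  (4Δ to stable)
t=9 Δ0: w2=0 w1=0 w0=1 w6=1 w4=1 w3=1 clk=1 w5=1
  Δ1: clk:1→0
  (1Δ to stable)
t=10 Δ0: w2=0 w1=0 w0=1 w6=1 w4=1 w3=1 clk=0 w5=1
  Δ1: clk:0→1
  Δ2: w0:1→0
  Δ3: w4:1→0, w3:1→0
  (3Δ to stable)
t=11 Δ0: w2=0 w1=0 w0=0 w6=1 w4=0 w3=0 clk=1 w5=1
  Δ1: clk:1→0
  (1Δ to stable)
t=12 Δ0: w2=0 w1=0 w0=0 w6=1 w4=0 w3=0 clk=0 w5=1
  Δ1: clk:0→1
  Δ2: w0:0→1
  Δ3: w4:0→1
  Δ4: w3:0→1
  (4Δ to stable)
t=13 Δ0: w2=0 w1=0 w0=1 w6=1 w4=1 w3=1 clk=1 w5=1
  Δ1: clk:1→0
  (1Δ to stable)
t=14 Δ0: w2=0 w1=0 w0=1 w6=1 w4=1 w3=1 clk=0 w5=1
  Δ1: clk:0→1
  Δ2: w0:1→0
  Δ3: w4:1→0, w3:1→0
  (3Δ to stable)
t=15 Δ0: w2=0 w1=0 w0=0 w6=1 w4=0 w3=0 clk=1 w5=1
  Δ1: clk:1→0
  (1Δ to stable)
t=16 Δ0: w2=0 w1=0 w0=0 w6=1 w4=0 w3=0 clk=0 w5=1
  Δ1: clk:0→1
  Δ2: w0:0→1
  Δ3: w4:0→1
  Δ4: w3:0→1
  (4Δ to stable)
t=17 Δ0: w2=0 w1=0 w0=1 w6=1 w4=1 w3=1 clk=1 w5=1
  Δ1: clk:1→0
  (1Δ to stable)
t=18 Δ0: w2=0 w1=0 w0=1 w6=1 w4=1 w3=1 clk=0 w5=1
  Δ1: clk:0→1
  Δ2: w0:1→0
  Δ3: w4:1→0, w3:1→0
  (3Δ to stable)

0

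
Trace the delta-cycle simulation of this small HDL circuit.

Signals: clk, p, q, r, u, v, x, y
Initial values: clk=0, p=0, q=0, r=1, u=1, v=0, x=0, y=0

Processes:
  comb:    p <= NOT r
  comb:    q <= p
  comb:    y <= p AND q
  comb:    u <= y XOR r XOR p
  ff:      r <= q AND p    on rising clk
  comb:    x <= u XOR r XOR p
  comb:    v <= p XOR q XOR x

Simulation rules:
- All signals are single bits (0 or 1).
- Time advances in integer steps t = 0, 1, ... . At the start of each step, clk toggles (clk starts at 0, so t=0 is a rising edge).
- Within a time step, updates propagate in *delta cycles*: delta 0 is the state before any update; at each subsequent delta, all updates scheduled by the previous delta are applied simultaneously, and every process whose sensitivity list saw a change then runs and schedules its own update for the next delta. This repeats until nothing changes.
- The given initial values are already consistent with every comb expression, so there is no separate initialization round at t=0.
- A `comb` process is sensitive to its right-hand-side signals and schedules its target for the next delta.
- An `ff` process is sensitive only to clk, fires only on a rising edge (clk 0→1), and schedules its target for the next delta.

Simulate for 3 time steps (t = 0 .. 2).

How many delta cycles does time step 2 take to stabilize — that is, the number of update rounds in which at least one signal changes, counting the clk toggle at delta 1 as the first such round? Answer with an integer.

[bits: y,clk,v,r,x,p,u,q]
t=0: Δ0=00010010 Δ1=01010010 Δ2=01000010 Δ3=01001100 Δ4=01001111 Δ5=11100111 Δ6=11000101 Δ7=11001101 Δ8=11101101 | 8Δ
t=1: Δ0=11101101 Δ1=10101101 | 1Δ
t=2: Δ0=10101101 Δ1=11101101 Δ2=11111101 Δ3=11110011 Δ4=01110000 Δ5=01011010 Δ6=01110010 Δ7=01010010 | 7Δ

7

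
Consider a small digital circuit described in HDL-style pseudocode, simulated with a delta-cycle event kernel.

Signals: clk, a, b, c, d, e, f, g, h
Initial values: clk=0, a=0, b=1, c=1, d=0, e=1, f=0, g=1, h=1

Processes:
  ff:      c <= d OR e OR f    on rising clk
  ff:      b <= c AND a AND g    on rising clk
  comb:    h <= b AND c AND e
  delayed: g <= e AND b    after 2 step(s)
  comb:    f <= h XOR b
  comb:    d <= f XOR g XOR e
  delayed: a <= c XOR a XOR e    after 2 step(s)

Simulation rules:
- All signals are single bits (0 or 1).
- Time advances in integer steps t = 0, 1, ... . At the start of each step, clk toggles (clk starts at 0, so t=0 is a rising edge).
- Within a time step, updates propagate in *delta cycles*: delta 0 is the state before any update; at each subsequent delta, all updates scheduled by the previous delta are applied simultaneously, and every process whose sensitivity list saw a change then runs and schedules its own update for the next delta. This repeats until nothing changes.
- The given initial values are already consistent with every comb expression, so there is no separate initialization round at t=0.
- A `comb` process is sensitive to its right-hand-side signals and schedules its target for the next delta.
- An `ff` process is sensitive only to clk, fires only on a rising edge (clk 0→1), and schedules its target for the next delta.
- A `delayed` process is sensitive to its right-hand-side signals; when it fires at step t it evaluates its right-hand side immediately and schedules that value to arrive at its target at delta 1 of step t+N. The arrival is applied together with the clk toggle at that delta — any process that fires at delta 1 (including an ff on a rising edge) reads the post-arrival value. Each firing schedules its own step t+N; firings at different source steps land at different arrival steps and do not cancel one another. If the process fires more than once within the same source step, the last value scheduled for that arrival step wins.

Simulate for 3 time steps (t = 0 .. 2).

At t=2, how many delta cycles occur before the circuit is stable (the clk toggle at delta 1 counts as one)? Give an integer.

2

t0.Δ0 e=1 h=1 a=0 g=1 c=1 f=0 clk=0 b=1 d=0
t0.Δ1 e=1 h=1 a=0 g=1 c=1 f=0 clk=1 b=1 d=0
t0.Δ2 e=1 h=1 a=0 g=1 c=1 f=0 clk=1 b=0 d=0
t0.Δ3 e=1 h=0 a=0 g=1 c=1 f=1 clk=1 b=0 d=0
t0.Δ4 e=1 h=0 a=0 g=1 c=1 f=0 clk=1 b=0 d=1
t0.Δ5 e=1 h=0 a=0 g=1 c=1 f=0 clk=1 b=0 d=0
t1.Δ0 e=1 h=0 a=0 g=1 c=1 f=0 clk=1 b=0 d=0
t1.Δ1 e=1 h=0 a=0 g=1 c=1 f=0 clk=0 b=0 d=0
t2.Δ0 e=1 h=0 a=0 g=1 c=1 f=0 clk=0 b=0 d=0
t2.Δ1 e=1 h=0 a=0 g=0 c=1 f=0 clk=1 b=0 d=0
t2.Δ2 e=1 h=0 a=0 g=0 c=1 f=0 clk=1 b=0 d=1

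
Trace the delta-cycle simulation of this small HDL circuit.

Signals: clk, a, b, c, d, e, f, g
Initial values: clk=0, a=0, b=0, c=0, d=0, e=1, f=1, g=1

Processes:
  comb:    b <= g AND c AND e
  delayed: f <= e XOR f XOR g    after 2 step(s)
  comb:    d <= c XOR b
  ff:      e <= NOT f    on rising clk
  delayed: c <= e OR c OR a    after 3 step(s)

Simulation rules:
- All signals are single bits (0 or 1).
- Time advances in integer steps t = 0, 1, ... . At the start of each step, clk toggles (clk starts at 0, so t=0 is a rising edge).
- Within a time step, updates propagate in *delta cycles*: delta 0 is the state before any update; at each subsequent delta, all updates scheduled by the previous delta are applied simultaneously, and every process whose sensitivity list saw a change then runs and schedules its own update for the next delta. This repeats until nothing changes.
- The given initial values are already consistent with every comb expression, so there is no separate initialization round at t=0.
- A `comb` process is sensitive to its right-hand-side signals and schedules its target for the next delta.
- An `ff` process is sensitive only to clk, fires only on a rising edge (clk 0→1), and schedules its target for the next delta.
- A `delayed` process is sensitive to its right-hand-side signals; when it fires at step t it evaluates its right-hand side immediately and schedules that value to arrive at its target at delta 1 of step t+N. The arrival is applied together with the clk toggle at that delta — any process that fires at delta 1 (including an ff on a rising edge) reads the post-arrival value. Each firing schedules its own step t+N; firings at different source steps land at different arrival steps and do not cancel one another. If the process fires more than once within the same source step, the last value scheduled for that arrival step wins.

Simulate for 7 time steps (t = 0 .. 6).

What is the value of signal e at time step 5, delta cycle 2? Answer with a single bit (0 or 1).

1

t0.Δ0 d=0 clk=0 a=0 b=0 c=0 f=1 g=1 e=1
t0.Δ1 d=0 clk=1 a=0 b=0 c=0 f=1 g=1 e=1
t0.Δ2 d=0 clk=1 a=0 b=0 c=0 f=1 g=1 e=0
t1.Δ0 d=0 clk=1 a=0 b=0 c=0 f=1 g=1 e=0
t1.Δ1 d=0 clk=0 a=0 b=0 c=0 f=1 g=1 e=0
t2.Δ0 d=0 clk=0 a=0 b=0 c=0 f=1 g=1 e=0
t2.Δ1 d=0 clk=1 a=0 b=0 c=0 f=0 g=1 e=0
t2.Δ2 d=0 clk=1 a=0 b=0 c=0 f=0 g=1 e=1
t3.Δ0 d=0 clk=1 a=0 b=0 c=0 f=0 g=1 e=1
t3.Δ1 d=0 clk=0 a=0 b=0 c=0 f=0 g=1 e=1
t4.Δ0 d=0 clk=0 a=0 b=0 c=0 f=0 g=1 e=1
t4.Δ1 d=0 clk=1 a=0 b=0 c=0 f=0 g=1 e=1
t5.Δ0 d=0 clk=1 a=0 b=0 c=0 f=0 g=1 e=1
t5.Δ1 d=0 clk=0 a=0 b=0 c=1 f=0 g=1 e=1
t5.Δ2 d=1 clk=0 a=0 b=1 c=1 f=0 g=1 e=1
t5.Δ3 d=0 clk=0 a=0 b=1 c=1 f=0 g=1 e=1
t6.Δ0 d=0 clk=0 a=0 b=1 c=1 f=0 g=1 e=1
t6.Δ1 d=0 clk=1 a=0 b=1 c=1 f=0 g=1 e=1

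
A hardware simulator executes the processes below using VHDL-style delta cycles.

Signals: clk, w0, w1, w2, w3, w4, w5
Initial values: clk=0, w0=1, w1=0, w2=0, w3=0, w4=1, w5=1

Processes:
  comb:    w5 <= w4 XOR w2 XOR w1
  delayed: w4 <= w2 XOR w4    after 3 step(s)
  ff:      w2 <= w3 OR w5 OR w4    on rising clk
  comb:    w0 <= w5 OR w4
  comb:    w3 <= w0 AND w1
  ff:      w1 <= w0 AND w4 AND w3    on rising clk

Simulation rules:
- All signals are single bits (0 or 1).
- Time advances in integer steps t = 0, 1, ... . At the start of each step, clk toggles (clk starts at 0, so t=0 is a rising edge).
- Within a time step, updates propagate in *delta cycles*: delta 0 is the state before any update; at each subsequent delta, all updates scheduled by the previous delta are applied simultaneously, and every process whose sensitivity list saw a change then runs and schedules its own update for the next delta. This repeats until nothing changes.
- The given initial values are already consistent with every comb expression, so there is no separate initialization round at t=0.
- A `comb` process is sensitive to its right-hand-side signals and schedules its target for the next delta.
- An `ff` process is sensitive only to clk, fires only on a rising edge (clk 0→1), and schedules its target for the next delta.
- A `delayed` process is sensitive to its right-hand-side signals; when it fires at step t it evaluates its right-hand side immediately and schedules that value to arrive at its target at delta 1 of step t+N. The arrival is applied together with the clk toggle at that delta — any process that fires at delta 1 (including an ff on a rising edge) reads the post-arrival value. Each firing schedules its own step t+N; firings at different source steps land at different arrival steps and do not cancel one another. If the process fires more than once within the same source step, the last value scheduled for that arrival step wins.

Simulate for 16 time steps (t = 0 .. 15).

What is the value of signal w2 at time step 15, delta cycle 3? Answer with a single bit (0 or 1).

t=0 Δ0: w4=1 w2=0 w5=1 clk=0 w0=1 w3=0 w1=0
  Δ1: clk:0→1
  Δ2: w2:0→1
  Δ3: w5:1→0
  (3Δ to stable)
t=1 Δ0: w4=1 w2=1 w5=0 clk=1 w0=1 w3=0 w1=0
  Δ1: clk:1→0
  (1Δ to stable)
t=2 Δ0: w4=1 w2=1 w5=0 clk=0 w0=1 w3=0 w1=0
  Δ1: clk:0→1
  (1Δ to stable)
t=3 Δ0: w4=1 w2=1 w5=0 clk=1 w0=1 w3=0 w1=0
  Δ1: w4:1→0, clk:1→0
  Δ2: w5:0→1, w0:1→0
  Δ3: w0:0→1
  (3Δ to stable)
t=4 Δ0: w4=0 w2=1 w5=1 clk=0 w0=1 w3=0 w1=0
  Δ1: clk:0→1
  (1Δ to stable)
t=5 Δ0: w4=0 w2=1 w5=1 clk=1 w0=1 w3=0 w1=0
  Δ1: clk:1→0
  (1Δ to stable)
t=6 Δ0: w4=0 w2=1 w5=1 clk=0 w0=1 w3=0 w1=0
  Δ1: w4:0→1, clk:0→1
  Δ2: w5:1→0
  (2Δ to stable)
t=7 Δ0: w4=1 w2=1 w5=0 clk=1 w0=1 w3=0 w1=0
  Δ1: clk:1→0
  (1Δ to stable)
t=8 Δ0: w4=1 w2=1 w5=0 clk=0 w0=1 w3=0 w1=0
  Δ1: clk:0→1
  (1Δ to stable)
t=9 Δ0: w4=1 w2=1 w5=0 clk=1 w0=1 w3=0 w1=0
  Δ1: w4:1→0, clk:1→0
  Δ2: w5:0→1, w0:1→0
  Δ3: w0:0→1
  (3Δ to stable)
t=10 Δ0: w4=0 w2=1 w5=1 clk=0 w0=1 w3=0 w1=0
  Δ1: clk:0→1
  (1Δ to stable)
t=11 Δ0: w4=0 w2=1 w5=1 clk=1 w0=1 w3=0 w1=0
  Δ1: clk:1→0
  (1Δ to stable)
t=12 Δ0: w4=0 w2=1 w5=1 clk=0 w0=1 w3=0 w1=0
  Δ1: w4:0→1, clk:0→1
  Δ2: w5:1→0
  (2Δ to stable)
t=13 Δ0: w4=1 w2=1 w5=0 clk=1 w0=1 w3=0 w1=0
  Δ1: clk:1→0
  (1Δ to stable)
t=14 Δ0: w4=1 w2=1 w5=0 clk=0 w0=1 w3=0 w1=0
  Δ1: clk:0→1
  (1Δ to stable)
t=15 Δ0: w4=1 w2=1 w5=0 clk=1 w0=1 w3=0 w1=0
  Δ1: w4:1→0, clk:1→0
  Δ2: w5:0→1, w0:1→0
  Δ3: w0:0→1
  (3Δ to stable)

1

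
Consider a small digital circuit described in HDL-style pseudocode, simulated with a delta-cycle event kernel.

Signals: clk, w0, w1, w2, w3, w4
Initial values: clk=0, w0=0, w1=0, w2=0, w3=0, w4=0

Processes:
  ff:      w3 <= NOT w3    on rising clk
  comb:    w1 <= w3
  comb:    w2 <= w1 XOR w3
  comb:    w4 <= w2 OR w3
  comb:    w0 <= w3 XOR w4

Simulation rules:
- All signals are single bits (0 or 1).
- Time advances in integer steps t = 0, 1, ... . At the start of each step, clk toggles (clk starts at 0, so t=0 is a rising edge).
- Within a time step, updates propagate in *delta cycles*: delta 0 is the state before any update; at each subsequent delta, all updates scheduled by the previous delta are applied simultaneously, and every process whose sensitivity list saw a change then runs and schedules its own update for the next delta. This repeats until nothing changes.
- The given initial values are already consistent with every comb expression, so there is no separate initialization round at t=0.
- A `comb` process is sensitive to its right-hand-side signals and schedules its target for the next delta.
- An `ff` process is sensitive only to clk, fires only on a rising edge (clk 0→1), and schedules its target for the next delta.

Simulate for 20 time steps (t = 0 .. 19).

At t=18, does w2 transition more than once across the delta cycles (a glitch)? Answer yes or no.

t=0 Δ0: w1=0 w4=0 w2=0 w0=0 w3=0 clk=0
  Δ1: clk:0→1
  Δ2: w3:0→1
  Δ3: w1:0→1, w4:0→1, w2:0→1, w0:0→1
  Δ4: w2:1→0, w0:1→0
  (4Δ to stable)
t=1 Δ0: w1=1 w4=1 w2=0 w0=0 w3=1 clk=1
  Δ1: clk:1→0
  (1Δ to stable)
t=2 Δ0: w1=1 w4=1 w2=0 w0=0 w3=1 clk=0
  Δ1: clk:0→1
  Δ2: w3:1→0
  Δ3: w1:1→0, w4:1→0, w2:0→1, w0:0→1
  Δ4: w4:0→1, w2:1→0, w0:1→0
  Δ5: w4:1→0, w0:0→1
  Δ6: w0:1→0
  (6Δ to stable)
t=3 Δ0: w1=0 w4=0 w2=0 w0=0 w3=0 clk=1
  Δ1: clk:1→0
  (1Δ to stable)
t=4 Δ0: w1=0 w4=0 w2=0 w0=0 w3=0 clk=0
  Δ1: clk:0→1
  Δ2: w3:0→1
  Δ3: w1:0→1, w4:0→1, w2:0→1, w0:0→1
  Δ4: w2:1→0, w0:1→0
  (4Δ to stable)
t=5 Δ0: w1=1 w4=1 w2=0 w0=0 w3=1 clk=1
  Δ1: clk:1→0
  (1Δ to stable)
t=6 Δ0: w1=1 w4=1 w2=0 w0=0 w3=1 clk=0
  Δ1: clk:0→1
  Δ2: w3:1→0
  Δ3: w1:1→0, w4:1→0, w2:0→1, w0:0→1
  Δ4: w4:0→1, w2:1→0, w0:1→0
  Δ5: w4:1→0, w0:0→1
  Δ6: w0:1→0
  (6Δ to stable)
t=7 Δ0: w1=0 w4=0 w2=0 w0=0 w3=0 clk=1
  Δ1: clk:1→0
  (1Δ to stable)
t=8 Δ0: w1=0 w4=0 w2=0 w0=0 w3=0 clk=0
  Δ1: clk:0→1
  Δ2: w3:0→1
  Δ3: w1:0→1, w4:0→1, w2:0→1, w0:0→1
  Δ4: w2:1→0, w0:1→0
  (4Δ to stable)
t=9 Δ0: w1=1 w4=1 w2=0 w0=0 w3=1 clk=1
  Δ1: clk:1→0
  (1Δ to stable)
t=10 Δ0: w1=1 w4=1 w2=0 w0=0 w3=1 clk=0
  Δ1: clk:0→1
  Δ2: w3:1→0
  Δ3: w1:1→0, w4:1→0, w2:0→1, w0:0→1
  Δ4: w4:0→1, w2:1→0, w0:1→0
  Δ5: w4:1→0, w0:0→1
  Δ6: w0:1→0
  (6Δ to stable)
t=11 Δ0: w1=0 w4=0 w2=0 w0=0 w3=0 clk=1
  Δ1: clk:1→0
  (1Δ to stable)
t=12 Δ0: w1=0 w4=0 w2=0 w0=0 w3=0 clk=0
  Δ1: clk:0→1
  Δ2: w3:0→1
  Δ3: w1:0→1, w4:0→1, w2:0→1, w0:0→1
  Δ4: w2:1→0, w0:1→0
  (4Δ to stable)
t=13 Δ0: w1=1 w4=1 w2=0 w0=0 w3=1 clk=1
  Δ1: clk:1→0
  (1Δ to stable)
t=14 Δ0: w1=1 w4=1 w2=0 w0=0 w3=1 clk=0
  Δ1: clk:0→1
  Δ2: w3:1→0
  Δ3: w1:1→0, w4:1→0, w2:0→1, w0:0→1
  Δ4: w4:0→1, w2:1→0, w0:1→0
  Δ5: w4:1→0, w0:0→1
  Δ6: w0:1→0
  (6Δ to stable)
t=15 Δ0: w1=0 w4=0 w2=0 w0=0 w3=0 clk=1
  Δ1: clk:1→0
  (1Δ to stable)
t=16 Δ0: w1=0 w4=0 w2=0 w0=0 w3=0 clk=0
  Δ1: clk:0→1
  Δ2: w3:0→1
  Δ3: w1:0→1, w4:0→1, w2:0→1, w0:0→1
  Δ4: w2:1→0, w0:1→0
  (4Δ to stable)
t=17 Δ0: w1=1 w4=1 w2=0 w0=0 w3=1 clk=1
  Δ1: clk:1→0
  (1Δ to stable)
t=18 Δ0: w1=1 w4=1 w2=0 w0=0 w3=1 clk=0
  Δ1: clk:0→1
  Δ2: w3:1→0
  Δ3: w1:1→0, w4:1→0, w2:0→1, w0:0→1
  Δ4: w4:0→1, w2:1→0, w0:1→0
  Δ5: w4:1→0, w0:0→1
  Δ6: w0:1→0
  (6Δ to stable)
t=19 Δ0: w1=0 w4=0 w2=0 w0=0 w3=0 clk=1
  Δ1: clk:1→0
  (1Δ to stable)

yes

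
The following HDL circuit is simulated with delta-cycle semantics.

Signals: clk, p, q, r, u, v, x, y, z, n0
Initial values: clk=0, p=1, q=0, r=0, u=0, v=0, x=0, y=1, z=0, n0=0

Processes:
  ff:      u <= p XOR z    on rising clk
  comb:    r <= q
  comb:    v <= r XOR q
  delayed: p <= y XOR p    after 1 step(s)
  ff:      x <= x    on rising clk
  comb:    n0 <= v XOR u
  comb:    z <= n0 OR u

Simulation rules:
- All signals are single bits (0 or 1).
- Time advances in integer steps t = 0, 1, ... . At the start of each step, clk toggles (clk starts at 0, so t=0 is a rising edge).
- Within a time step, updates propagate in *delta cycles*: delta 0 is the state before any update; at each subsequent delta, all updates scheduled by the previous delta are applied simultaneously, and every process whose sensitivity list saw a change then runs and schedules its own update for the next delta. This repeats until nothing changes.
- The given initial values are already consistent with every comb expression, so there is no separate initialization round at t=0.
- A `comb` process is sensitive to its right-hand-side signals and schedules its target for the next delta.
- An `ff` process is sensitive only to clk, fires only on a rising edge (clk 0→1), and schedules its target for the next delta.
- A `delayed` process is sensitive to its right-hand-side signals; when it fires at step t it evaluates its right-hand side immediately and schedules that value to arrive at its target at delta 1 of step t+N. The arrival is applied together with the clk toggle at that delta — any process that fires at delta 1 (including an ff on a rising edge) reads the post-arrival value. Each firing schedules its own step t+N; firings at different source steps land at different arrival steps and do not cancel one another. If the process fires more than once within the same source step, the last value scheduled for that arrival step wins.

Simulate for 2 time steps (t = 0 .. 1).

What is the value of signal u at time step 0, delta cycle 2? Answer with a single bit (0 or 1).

t=0 Δ0: q=0 r=0 x=0 u=0 y=1 z=0 p=1 n0=0 v=0 clk=0
  Δ1: clk:0→1
  Δ2: u:0→1
  Δ3: z:0→1, n0:0→1
  (3Δ to stable)
t=1 Δ0: q=0 r=0 x=0 u=1 y=1 z=1 p=1 n0=1 v=0 clk=1
  Δ1: clk:1→0
  (1Δ to stable)

1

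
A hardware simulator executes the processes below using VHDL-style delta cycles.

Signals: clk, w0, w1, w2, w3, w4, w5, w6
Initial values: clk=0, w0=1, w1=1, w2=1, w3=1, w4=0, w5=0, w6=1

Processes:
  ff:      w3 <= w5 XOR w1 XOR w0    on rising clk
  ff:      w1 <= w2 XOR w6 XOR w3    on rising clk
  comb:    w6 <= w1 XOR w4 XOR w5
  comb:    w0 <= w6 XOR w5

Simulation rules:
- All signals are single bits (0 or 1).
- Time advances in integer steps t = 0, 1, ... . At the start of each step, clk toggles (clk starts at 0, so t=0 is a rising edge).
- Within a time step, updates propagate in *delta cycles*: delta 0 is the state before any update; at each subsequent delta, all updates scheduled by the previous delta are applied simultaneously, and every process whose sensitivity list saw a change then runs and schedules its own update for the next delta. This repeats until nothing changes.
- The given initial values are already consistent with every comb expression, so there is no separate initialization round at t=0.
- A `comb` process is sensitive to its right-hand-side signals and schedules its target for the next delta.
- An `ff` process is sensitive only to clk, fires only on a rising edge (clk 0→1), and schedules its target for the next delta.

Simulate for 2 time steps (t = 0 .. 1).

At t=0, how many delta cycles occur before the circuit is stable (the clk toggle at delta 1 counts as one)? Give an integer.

2

[bits: w2,w0,w1,clk,w4,w3,w5,w6]
t=0: Δ0=11100101 Δ1=11110101 Δ2=11110001 | 2Δ
t=1: Δ0=11110001 Δ1=11100001 | 1Δ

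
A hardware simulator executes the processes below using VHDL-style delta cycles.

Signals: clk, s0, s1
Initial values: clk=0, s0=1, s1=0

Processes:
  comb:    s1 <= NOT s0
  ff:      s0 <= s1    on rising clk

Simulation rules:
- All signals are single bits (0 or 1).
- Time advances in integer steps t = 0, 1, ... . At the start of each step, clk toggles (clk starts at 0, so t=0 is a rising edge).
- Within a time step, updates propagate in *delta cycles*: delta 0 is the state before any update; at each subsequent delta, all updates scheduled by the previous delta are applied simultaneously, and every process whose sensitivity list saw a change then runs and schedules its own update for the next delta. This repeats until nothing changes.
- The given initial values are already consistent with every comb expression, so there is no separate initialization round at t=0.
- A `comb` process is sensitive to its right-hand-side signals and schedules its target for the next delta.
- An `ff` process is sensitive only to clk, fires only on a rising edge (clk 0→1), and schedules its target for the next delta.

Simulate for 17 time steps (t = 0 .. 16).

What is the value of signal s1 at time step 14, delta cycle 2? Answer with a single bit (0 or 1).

1

t0.Δ0 s1=0 clk=0 s0=1
t0.Δ1 s1=0 clk=1 s0=1
t0.Δ2 s1=0 clk=1 s0=0
t0.Δ3 s1=1 clk=1 s0=0
t1.Δ0 s1=1 clk=1 s0=0
t1.Δ1 s1=1 clk=0 s0=0
t2.Δ0 s1=1 clk=0 s0=0
t2.Δ1 s1=1 clk=1 s0=0
t2.Δ2 s1=1 clk=1 s0=1
t2.Δ3 s1=0 clk=1 s0=1
t3.Δ0 s1=0 clk=1 s0=1
t3.Δ1 s1=0 clk=0 s0=1
t4.Δ0 s1=0 clk=0 s0=1
t4.Δ1 s1=0 clk=1 s0=1
t4.Δ2 s1=0 clk=1 s0=0
t4.Δ3 s1=1 clk=1 s0=0
t5.Δ0 s1=1 clk=1 s0=0
t5.Δ1 s1=1 clk=0 s0=0
t6.Δ0 s1=1 clk=0 s0=0
t6.Δ1 s1=1 clk=1 s0=0
t6.Δ2 s1=1 clk=1 s0=1
t6.Δ3 s1=0 clk=1 s0=1
t7.Δ0 s1=0 clk=1 s0=1
t7.Δ1 s1=0 clk=0 s0=1
t8.Δ0 s1=0 clk=0 s0=1
t8.Δ1 s1=0 clk=1 s0=1
t8.Δ2 s1=0 clk=1 s0=0
t8.Δ3 s1=1 clk=1 s0=0
t9.Δ0 s1=1 clk=1 s0=0
t9.Δ1 s1=1 clk=0 s0=0
t10.Δ0 s1=1 clk=0 s0=0
t10.Δ1 s1=1 clk=1 s0=0
t10.Δ2 s1=1 clk=1 s0=1
t10.Δ3 s1=0 clk=1 s0=1
t11.Δ0 s1=0 clk=1 s0=1
t11.Δ1 s1=0 clk=0 s0=1
t12.Δ0 s1=0 clk=0 s0=1
t12.Δ1 s1=0 clk=1 s0=1
t12.Δ2 s1=0 clk=1 s0=0
t12.Δ3 s1=1 clk=1 s0=0
t13.Δ0 s1=1 clk=1 s0=0
t13.Δ1 s1=1 clk=0 s0=0
t14.Δ0 s1=1 clk=0 s0=0
t14.Δ1 s1=1 clk=1 s0=0
t14.Δ2 s1=1 clk=1 s0=1
t14.Δ3 s1=0 clk=1 s0=1
t15.Δ0 s1=0 clk=1 s0=1
t15.Δ1 s1=0 clk=0 s0=1
t16.Δ0 s1=0 clk=0 s0=1
t16.Δ1 s1=0 clk=1 s0=1
t16.Δ2 s1=0 clk=1 s0=0
t16.Δ3 s1=1 clk=1 s0=0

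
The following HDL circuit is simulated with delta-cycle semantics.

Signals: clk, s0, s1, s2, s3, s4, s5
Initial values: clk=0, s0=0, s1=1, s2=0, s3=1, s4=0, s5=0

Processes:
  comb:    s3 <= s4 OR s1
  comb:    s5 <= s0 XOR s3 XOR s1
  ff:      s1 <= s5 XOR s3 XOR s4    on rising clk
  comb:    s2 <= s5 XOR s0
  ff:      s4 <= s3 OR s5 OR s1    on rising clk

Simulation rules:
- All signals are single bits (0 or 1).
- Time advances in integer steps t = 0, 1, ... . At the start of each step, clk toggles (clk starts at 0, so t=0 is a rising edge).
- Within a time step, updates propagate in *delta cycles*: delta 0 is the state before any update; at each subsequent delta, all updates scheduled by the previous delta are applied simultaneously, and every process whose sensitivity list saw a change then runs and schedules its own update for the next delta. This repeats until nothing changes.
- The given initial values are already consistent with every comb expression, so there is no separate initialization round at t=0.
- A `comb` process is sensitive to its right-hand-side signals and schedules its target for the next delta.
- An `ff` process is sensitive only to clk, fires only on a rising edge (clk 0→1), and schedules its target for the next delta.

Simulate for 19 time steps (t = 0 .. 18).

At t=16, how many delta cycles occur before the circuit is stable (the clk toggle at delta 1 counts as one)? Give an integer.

t0.Δ0 s1=1 s3=1 s4=0 clk=0 s2=0 s0=0 s5=0
t0.Δ1 s1=1 s3=1 s4=0 clk=1 s2=0 s0=0 s5=0
t0.Δ2 s1=1 s3=1 s4=1 clk=1 s2=0 s0=0 s5=0
t1.Δ0 s1=1 s3=1 s4=1 clk=1 s2=0 s0=0 s5=0
t1.Δ1 s1=1 s3=1 s4=1 clk=0 s2=0 s0=0 s5=0
t2.Δ0 s1=1 s3=1 s4=1 clk=0 s2=0 s0=0 s5=0
t2.Δ1 s1=1 s3=1 s4=1 clk=1 s2=0 s0=0 s5=0
t2.Δ2 s1=0 s3=1 s4=1 clk=1 s2=0 s0=0 s5=0
t2.Δ3 s1=0 s3=1 s4=1 clk=1 s2=0 s0=0 s5=1
t2.Δ4 s1=0 s3=1 s4=1 clk=1 s2=1 s0=0 s5=1
t3.Δ0 s1=0 s3=1 s4=1 clk=1 s2=1 s0=0 s5=1
t3.Δ1 s1=0 s3=1 s4=1 clk=0 s2=1 s0=0 s5=1
t4.Δ0 s1=0 s3=1 s4=1 clk=0 s2=1 s0=0 s5=1
t4.Δ1 s1=0 s3=1 s4=1 clk=1 s2=1 s0=0 s5=1
t4.Δ2 s1=1 s3=1 s4=1 clk=1 s2=1 s0=0 s5=1
t4.Δ3 s1=1 s3=1 s4=1 clk=1 s2=1 s0=0 s5=0
t4.Δ4 s1=1 s3=1 s4=1 clk=1 s2=0 s0=0 s5=0
t5.Δ0 s1=1 s3=1 s4=1 clk=1 s2=0 s0=0 s5=0
t5.Δ1 s1=1 s3=1 s4=1 clk=0 s2=0 s0=0 s5=0
t6.Δ0 s1=1 s3=1 s4=1 clk=0 s2=0 s0=0 s5=0
t6.Δ1 s1=1 s3=1 s4=1 clk=1 s2=0 s0=0 s5=0
t6.Δ2 s1=0 s3=1 s4=1 clk=1 s2=0 s0=0 s5=0
t6.Δ3 s1=0 s3=1 s4=1 clk=1 s2=0 s0=0 s5=1
t6.Δ4 s1=0 s3=1 s4=1 clk=1 s2=1 s0=0 s5=1
t7.Δ0 s1=0 s3=1 s4=1 clk=1 s2=1 s0=0 s5=1
t7.Δ1 s1=0 s3=1 s4=1 clk=0 s2=1 s0=0 s5=1
t8.Δ0 s1=0 s3=1 s4=1 clk=0 s2=1 s0=0 s5=1
t8.Δ1 s1=0 s3=1 s4=1 clk=1 s2=1 s0=0 s5=1
t8.Δ2 s1=1 s3=1 s4=1 clk=1 s2=1 s0=0 s5=1
t8.Δ3 s1=1 s3=1 s4=1 clk=1 s2=1 s0=0 s5=0
t8.Δ4 s1=1 s3=1 s4=1 clk=1 s2=0 s0=0 s5=0
t9.Δ0 s1=1 s3=1 s4=1 clk=1 s2=0 s0=0 s5=0
t9.Δ1 s1=1 s3=1 s4=1 clk=0 s2=0 s0=0 s5=0
t10.Δ0 s1=1 s3=1 s4=1 clk=0 s2=0 s0=0 s5=0
t10.Δ1 s1=1 s3=1 s4=1 clk=1 s2=0 s0=0 s5=0
t10.Δ2 s1=0 s3=1 s4=1 clk=1 s2=0 s0=0 s5=0
t10.Δ3 s1=0 s3=1 s4=1 clk=1 s2=0 s0=0 s5=1
t10.Δ4 s1=0 s3=1 s4=1 clk=1 s2=1 s0=0 s5=1
t11.Δ0 s1=0 s3=1 s4=1 clk=1 s2=1 s0=0 s5=1
t11.Δ1 s1=0 s3=1 s4=1 clk=0 s2=1 s0=0 s5=1
t12.Δ0 s1=0 s3=1 s4=1 clk=0 s2=1 s0=0 s5=1
t12.Δ1 s1=0 s3=1 s4=1 clk=1 s2=1 s0=0 s5=1
t12.Δ2 s1=1 s3=1 s4=1 clk=1 s2=1 s0=0 s5=1
t12.Δ3 s1=1 s3=1 s4=1 clk=1 s2=1 s0=0 s5=0
t12.Δ4 s1=1 s3=1 s4=1 clk=1 s2=0 s0=0 s5=0
t13.Δ0 s1=1 s3=1 s4=1 clk=1 s2=0 s0=0 s5=0
t13.Δ1 s1=1 s3=1 s4=1 clk=0 s2=0 s0=0 s5=0
t14.Δ0 s1=1 s3=1 s4=1 clk=0 s2=0 s0=0 s5=0
t14.Δ1 s1=1 s3=1 s4=1 clk=1 s2=0 s0=0 s5=0
t14.Δ2 s1=0 s3=1 s4=1 clk=1 s2=0 s0=0 s5=0
t14.Δ3 s1=0 s3=1 s4=1 clk=1 s2=0 s0=0 s5=1
t14.Δ4 s1=0 s3=1 s4=1 clk=1 s2=1 s0=0 s5=1
t15.Δ0 s1=0 s3=1 s4=1 clk=1 s2=1 s0=0 s5=1
t15.Δ1 s1=0 s3=1 s4=1 clk=0 s2=1 s0=0 s5=1
t16.Δ0 s1=0 s3=1 s4=1 clk=0 s2=1 s0=0 s5=1
t16.Δ1 s1=0 s3=1 s4=1 clk=1 s2=1 s0=0 s5=1
t16.Δ2 s1=1 s3=1 s4=1 clk=1 s2=1 s0=0 s5=1
t16.Δ3 s1=1 s3=1 s4=1 clk=1 s2=1 s0=0 s5=0
t16.Δ4 s1=1 s3=1 s4=1 clk=1 s2=0 s0=0 s5=0
t17.Δ0 s1=1 s3=1 s4=1 clk=1 s2=0 s0=0 s5=0
t17.Δ1 s1=1 s3=1 s4=1 clk=0 s2=0 s0=0 s5=0
t18.Δ0 s1=1 s3=1 s4=1 clk=0 s2=0 s0=0 s5=0
t18.Δ1 s1=1 s3=1 s4=1 clk=1 s2=0 s0=0 s5=0
t18.Δ2 s1=0 s3=1 s4=1 clk=1 s2=0 s0=0 s5=0
t18.Δ3 s1=0 s3=1 s4=1 clk=1 s2=0 s0=0 s5=1
t18.Δ4 s1=0 s3=1 s4=1 clk=1 s2=1 s0=0 s5=1

4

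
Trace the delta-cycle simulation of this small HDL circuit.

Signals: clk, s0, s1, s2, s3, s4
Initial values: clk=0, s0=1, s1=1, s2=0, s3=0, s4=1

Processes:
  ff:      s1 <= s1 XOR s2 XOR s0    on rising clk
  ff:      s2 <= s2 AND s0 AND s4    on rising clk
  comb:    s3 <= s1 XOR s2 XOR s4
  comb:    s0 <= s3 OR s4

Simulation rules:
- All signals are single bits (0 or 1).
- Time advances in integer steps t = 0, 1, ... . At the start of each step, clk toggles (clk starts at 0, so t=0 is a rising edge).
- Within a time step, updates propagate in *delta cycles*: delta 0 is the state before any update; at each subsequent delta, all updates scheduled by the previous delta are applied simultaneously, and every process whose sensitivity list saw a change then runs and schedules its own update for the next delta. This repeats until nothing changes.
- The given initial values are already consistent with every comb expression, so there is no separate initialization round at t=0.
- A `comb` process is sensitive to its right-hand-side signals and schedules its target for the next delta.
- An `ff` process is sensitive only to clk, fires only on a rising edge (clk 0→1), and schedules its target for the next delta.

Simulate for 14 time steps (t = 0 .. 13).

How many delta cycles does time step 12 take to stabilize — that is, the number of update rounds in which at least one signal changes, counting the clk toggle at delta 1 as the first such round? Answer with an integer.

t=0 Δ0: s4=1 clk=0 s0=1 s3=0 s1=1 s2=0
  Δ1: clk:0→1
  Δ2: s1:1→0
  Δ3: s3:0→1
  (3Δ to stable)
t=1 Δ0: s4=1 clk=1 s0=1 s3=1 s1=0 s2=0
  Δ1: clk:1→0
  (1Δ to stable)
t=2 Δ0: s4=1 clk=0 s0=1 s3=1 s1=0 s2=0
  Δ1: clk:0→1
  Δ2: s1:0→1
  Δ3: s3:1→0
  (3Δ to stable)
t=3 Δ0: s4=1 clk=1 s0=1 s3=0 s1=1 s2=0
  Δ1: clk:1→0
  (1Δ to stable)
t=4 Δ0: s4=1 clk=0 s0=1 s3=0 s1=1 s2=0
  Δ1: clk:0→1
  Δ2: s1:1→0
  Δ3: s3:0→1
  (3Δ to stable)
t=5 Δ0: s4=1 clk=1 s0=1 s3=1 s1=0 s2=0
  Δ1: clk:1→0
  (1Δ to stable)
t=6 Δ0: s4=1 clk=0 s0=1 s3=1 s1=0 s2=0
  Δ1: clk:0→1
  Δ2: s1:0→1
  Δ3: s3:1→0
  (3Δ to stable)
t=7 Δ0: s4=1 clk=1 s0=1 s3=0 s1=1 s2=0
  Δ1: clk:1→0
  (1Δ to stable)
t=8 Δ0: s4=1 clk=0 s0=1 s3=0 s1=1 s2=0
  Δ1: clk:0→1
  Δ2: s1:1→0
  Δ3: s3:0→1
  (3Δ to stable)
t=9 Δ0: s4=1 clk=1 s0=1 s3=1 s1=0 s2=0
  Δ1: clk:1→0
  (1Δ to stable)
t=10 Δ0: s4=1 clk=0 s0=1 s3=1 s1=0 s2=0
  Δ1: clk:0→1
  Δ2: s1:0→1
  Δ3: s3:1→0
  (3Δ to stable)
t=11 Δ0: s4=1 clk=1 s0=1 s3=0 s1=1 s2=0
  Δ1: clk:1→0
  (1Δ to stable)
t=12 Δ0: s4=1 clk=0 s0=1 s3=0 s1=1 s2=0
  Δ1: clk:0→1
  Δ2: s1:1→0
  Δ3: s3:0→1
  (3Δ to stable)
t=13 Δ0: s4=1 clk=1 s0=1 s3=1 s1=0 s2=0
  Δ1: clk:1→0
  (1Δ to stable)

3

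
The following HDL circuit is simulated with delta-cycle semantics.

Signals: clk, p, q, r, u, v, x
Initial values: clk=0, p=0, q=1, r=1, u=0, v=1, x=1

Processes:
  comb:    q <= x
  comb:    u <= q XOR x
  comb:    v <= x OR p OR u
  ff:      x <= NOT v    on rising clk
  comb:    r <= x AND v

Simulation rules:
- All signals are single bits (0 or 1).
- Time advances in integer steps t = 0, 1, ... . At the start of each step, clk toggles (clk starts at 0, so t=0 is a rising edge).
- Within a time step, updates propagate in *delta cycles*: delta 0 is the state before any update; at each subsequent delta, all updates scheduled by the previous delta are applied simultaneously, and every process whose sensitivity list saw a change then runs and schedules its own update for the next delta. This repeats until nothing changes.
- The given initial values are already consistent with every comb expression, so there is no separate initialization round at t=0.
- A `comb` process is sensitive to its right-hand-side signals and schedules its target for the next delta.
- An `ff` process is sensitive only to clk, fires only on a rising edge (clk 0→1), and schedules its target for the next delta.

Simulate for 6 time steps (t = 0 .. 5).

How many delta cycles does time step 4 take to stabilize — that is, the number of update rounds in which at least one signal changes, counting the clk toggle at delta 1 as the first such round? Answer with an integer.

[bits: q,r,v,u,p,clk,x]
t=0: Δ0=1110001 Δ1=1110011 Δ2=1110010 Δ3=0001010 Δ4=0010010 Δ5=0000010 | 5Δ
t=1: Δ0=0000010 Δ1=0000000 | 1Δ
t=2: Δ0=0000000 Δ1=0000010 Δ2=0000011 Δ3=1011011 Δ4=1110011 | 4Δ
t=3: Δ0=1110011 Δ1=1110001 | 1Δ
t=4: Δ0=1110001 Δ1=1110011 Δ2=1110010 Δ3=0001010 Δ4=0010010 Δ5=0000010 | 5Δ
t=5: Δ0=0000010 Δ1=0000000 | 1Δ

5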